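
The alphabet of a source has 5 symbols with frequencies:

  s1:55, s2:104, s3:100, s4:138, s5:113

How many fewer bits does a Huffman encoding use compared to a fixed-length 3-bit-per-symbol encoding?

Fixed-length: 3 bits × 510 symbols = 1530 bits.
Huffman merges:
merge s1(55) and s3(100): 155
merge s2(104) and s5(113): 217
merge s4(138) and 155: 293
merge 217 and 293: 510
Huffman total = 155 + 217 + 293 + 510 = 1175 bits.
Saving = 1530 − 1175 = 355 bits.

355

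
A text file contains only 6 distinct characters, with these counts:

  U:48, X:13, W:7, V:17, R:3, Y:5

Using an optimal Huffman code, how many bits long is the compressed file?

Build the Huffman tree bottom-up:
R(3) + Y(5) → 8
W(7) + 8 → 15
X(13) + 15 → 28
V(17) + 28 → 45
45 + U(48) → 93
Total encoded bits = sum of merged weights = 8 + 15 + 28 + 45 + 93 = 189.

189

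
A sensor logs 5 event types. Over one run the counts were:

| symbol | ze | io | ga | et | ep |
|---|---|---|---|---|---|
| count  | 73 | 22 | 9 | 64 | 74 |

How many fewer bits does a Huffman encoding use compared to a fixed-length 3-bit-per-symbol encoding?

211

Fixed-length: 3 bits × 242 symbols = 726 bits.
Huffman merges:
combine ga(9), io(22) → 31
combine 31, et(64) → 95
combine ze(73), ep(74) → 147
combine 95, 147 → 242
Huffman total = 31 + 95 + 147 + 242 = 515 bits.
Saving = 726 − 515 = 211 bits.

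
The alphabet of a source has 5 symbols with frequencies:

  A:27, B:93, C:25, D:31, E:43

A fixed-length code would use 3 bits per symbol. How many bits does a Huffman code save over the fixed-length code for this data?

Fixed-length: 3 bits × 219 symbols = 657 bits.
Huffman merges:
C(25) + A(27) → 52
D(31) + E(43) → 74
52 + 74 → 126
B(93) + 126 → 219
Huffman total = 52 + 74 + 126 + 219 = 471 bits.
Saving = 657 − 471 = 186 bits.

186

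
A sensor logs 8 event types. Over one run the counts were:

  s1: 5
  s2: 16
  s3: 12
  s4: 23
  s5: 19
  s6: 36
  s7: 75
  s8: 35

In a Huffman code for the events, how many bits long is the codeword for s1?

Build the tree from the bottom:
merge s1(5) and s3(12): 17
merge s2(16) and 17: 33
merge s5(19) and s4(23): 42
merge 33 and s8(35): 68
merge s6(36) and 42: 78
merge 68 and s7(75): 143
merge 78 and 143: 221
s1's leaf is at depth 5, giving a 5-bit codeword.

5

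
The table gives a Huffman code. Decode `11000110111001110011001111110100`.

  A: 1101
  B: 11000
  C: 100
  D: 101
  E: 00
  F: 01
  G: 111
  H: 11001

BAHHCGGFE

Read left to right; each codeword is recognised as soon as it completes (prefix code):
  11000→B | 1101→A | 11001→H | 11001→H | 100→C | 111→G | 111→G | 01→F | 00→E
Decoded message: BAHHCGGFE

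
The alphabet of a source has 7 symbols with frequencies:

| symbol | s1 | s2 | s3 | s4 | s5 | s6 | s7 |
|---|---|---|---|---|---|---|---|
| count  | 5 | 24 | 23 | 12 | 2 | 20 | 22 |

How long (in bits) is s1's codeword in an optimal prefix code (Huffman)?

Repeatedly merge the two smallest:
s5(2) + s1(5) → 7
7 + s4(12) → 19
19 + s6(20) → 39
s7(22) + s3(23) → 45
s2(24) + 39 → 63
45 + 63 → 108
s1 sits 5 levels below the root, so its codeword is 5 bits.

5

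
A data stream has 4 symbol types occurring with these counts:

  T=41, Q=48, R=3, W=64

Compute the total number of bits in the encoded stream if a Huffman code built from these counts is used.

292

Greedily combine the two least-frequent nodes:
merge R(3) and T(41): 44
merge 44 and Q(48): 92
merge W(64) and 92: 156
Each symbol's bit-cost is frequency × depth; summing gives 292 bits (equivalently 44 + 92 + 156).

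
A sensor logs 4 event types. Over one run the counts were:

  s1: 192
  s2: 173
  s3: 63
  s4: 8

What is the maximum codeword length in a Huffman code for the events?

3

Merge the two lowest-weight nodes at each step:
s4(8) + s3(63) → 71
71 + s2(173) → 244
s1(192) + 244 → 436
The rarest symbols sit at the bottom; the longest codeword is 3 bits.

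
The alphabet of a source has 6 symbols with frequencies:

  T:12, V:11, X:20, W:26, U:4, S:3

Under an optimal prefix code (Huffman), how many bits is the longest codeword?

4

Merge the two lowest-weight nodes at each step:
combine S(3), U(4) → 7
combine 7, V(11) → 18
combine T(12), 18 → 30
combine X(20), W(26) → 46
combine 30, 46 → 76
Maximum depth reached is 4.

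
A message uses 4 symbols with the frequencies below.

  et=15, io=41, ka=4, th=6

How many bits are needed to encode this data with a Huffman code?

Merge the two smallest weights repeatedly:
combine ka(4), th(6) → 10
combine 10, et(15) → 25
combine 25, io(41) → 66
The encoded length is the sum of every internal node's weight: 10 + 25 + 66 = 101 bits.

101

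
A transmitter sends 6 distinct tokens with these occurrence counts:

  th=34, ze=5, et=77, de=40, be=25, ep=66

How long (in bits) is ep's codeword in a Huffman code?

2

Build the tree from the bottom:
ze(5) + be(25) → 30
30 + th(34) → 64
de(40) + 64 → 104
ep(66) + et(77) → 143
104 + 143 → 247
The subtree containing ep is merged 2 times, so code length = 2.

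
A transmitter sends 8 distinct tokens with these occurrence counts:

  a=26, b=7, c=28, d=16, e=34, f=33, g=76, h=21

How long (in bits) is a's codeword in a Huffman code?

Build the tree from the bottom:
combine b(7), d(16) → 23
combine h(21), 23 → 44
combine a(26), c(28) → 54
combine f(33), e(34) → 67
combine 44, 54 → 98
combine 67, g(76) → 143
combine 98, 143 → 241
a's leaf is at depth 3, giving a 3-bit codeword.

3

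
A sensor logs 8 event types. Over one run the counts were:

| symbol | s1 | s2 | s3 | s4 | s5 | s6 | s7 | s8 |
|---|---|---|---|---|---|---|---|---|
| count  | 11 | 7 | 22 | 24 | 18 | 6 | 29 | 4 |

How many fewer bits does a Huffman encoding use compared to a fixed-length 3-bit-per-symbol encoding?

26

Fixed-length: 3 bits × 121 symbols = 363 bits.
Huffman merges:
s8(4) + s6(6) → 10
s2(7) + 10 → 17
s1(11) + 17 → 28
s5(18) + s3(22) → 40
s4(24) + 28 → 52
s7(29) + 40 → 69
52 + 69 → 121
Huffman total = 10 + 17 + 28 + 40 + 52 + 69 + 121 = 337 bits.
Saving = 363 − 337 = 26 bits.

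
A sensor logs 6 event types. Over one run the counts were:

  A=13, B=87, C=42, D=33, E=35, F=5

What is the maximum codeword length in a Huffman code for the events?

4

Merge the two lowest-weight nodes at each step:
F(5) + A(13) → 18
18 + D(33) → 51
E(35) + C(42) → 77
51 + 77 → 128
B(87) + 128 → 215
The rarest symbols sit at the bottom; the longest codeword is 4 bits.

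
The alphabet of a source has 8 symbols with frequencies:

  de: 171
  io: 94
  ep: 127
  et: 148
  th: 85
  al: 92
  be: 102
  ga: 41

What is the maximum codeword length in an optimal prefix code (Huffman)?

4

Merge the two lowest-weight nodes at each step:
merge ga(41) and th(85): 126
merge al(92) and io(94): 186
merge be(102) and 126: 228
merge ep(127) and et(148): 275
merge de(171) and 186: 357
merge 228 and 275: 503
merge 357 and 503: 860
The rarest symbols sit at the bottom; the longest codeword is 4 bits.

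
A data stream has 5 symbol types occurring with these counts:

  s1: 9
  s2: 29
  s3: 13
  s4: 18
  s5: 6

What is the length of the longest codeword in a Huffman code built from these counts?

4

Merge the two lowest-weight nodes at each step:
merge s5(6) and s1(9): 15
merge s3(13) and 15: 28
merge s4(18) and 28: 46
merge s2(29) and 46: 75
The rarest symbols sit at the bottom; the longest codeword is 4 bits.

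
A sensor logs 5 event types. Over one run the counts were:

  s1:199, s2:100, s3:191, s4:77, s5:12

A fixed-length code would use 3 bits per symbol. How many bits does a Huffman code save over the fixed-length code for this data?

500

Fixed-length: 3 bits × 579 symbols = 1737 bits.
Huffman merges:
combine s5(12), s4(77) → 89
combine 89, s2(100) → 189
combine 189, s3(191) → 380
combine s1(199), 380 → 579
Huffman total = 89 + 189 + 380 + 579 = 1237 bits.
Saving = 1737 − 1237 = 500 bits.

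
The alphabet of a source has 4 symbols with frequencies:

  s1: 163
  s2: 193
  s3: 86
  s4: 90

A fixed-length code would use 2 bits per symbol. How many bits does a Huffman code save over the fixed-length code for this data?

Fixed-length: 2 bits × 532 symbols = 1064 bits.
Huffman merges:
s3(86) + s4(90) → 176
s1(163) + 176 → 339
s2(193) + 339 → 532
Huffman total = 176 + 339 + 532 = 1047 bits.
Saving = 1064 − 1047 = 17 bits.

17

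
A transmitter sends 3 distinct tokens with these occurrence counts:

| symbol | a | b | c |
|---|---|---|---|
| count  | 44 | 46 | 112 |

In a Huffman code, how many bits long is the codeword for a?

2

Repeatedly merge the two smallest:
a(44) + b(46) → 90
90 + c(112) → 202
a's leaf is at depth 2, giving a 2-bit codeword.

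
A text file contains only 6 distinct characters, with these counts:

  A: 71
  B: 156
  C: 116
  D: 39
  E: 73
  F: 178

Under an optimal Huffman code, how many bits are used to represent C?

Build the tree from the bottom:
D(39) + A(71) → 110
E(73) + 110 → 183
C(116) + B(156) → 272
F(178) + 183 → 361
272 + 361 → 633
The subtree containing C is merged 2 times, so code length = 2.

2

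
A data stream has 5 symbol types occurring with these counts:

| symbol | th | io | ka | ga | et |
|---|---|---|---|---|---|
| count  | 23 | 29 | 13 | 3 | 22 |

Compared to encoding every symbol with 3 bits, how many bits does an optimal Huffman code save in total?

Fixed-length: 3 bits × 90 symbols = 270 bits.
Huffman merges:
combine ga(3), ka(13) → 16
combine 16, et(22) → 38
combine th(23), io(29) → 52
combine 38, 52 → 90
Huffman total = 16 + 38 + 52 + 90 = 196 bits.
Saving = 270 − 196 = 74 bits.

74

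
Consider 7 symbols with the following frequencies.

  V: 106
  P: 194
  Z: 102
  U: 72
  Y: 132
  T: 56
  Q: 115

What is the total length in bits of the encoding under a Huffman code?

2133

Merge the two smallest weights repeatedly:
combine T(56), U(72) → 128
combine Z(102), V(106) → 208
combine Q(115), 128 → 243
combine Y(132), P(194) → 326
combine 208, 243 → 451
combine 326, 451 → 777
The encoded length is the sum of every internal node's weight: 128 + 208 + 243 + 326 + 451 + 777 = 2133 bits.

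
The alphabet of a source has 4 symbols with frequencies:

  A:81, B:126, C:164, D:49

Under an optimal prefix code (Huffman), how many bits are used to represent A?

3

Huffman merges, smallest pair first:
combine D(49), A(81) → 130
combine B(126), 130 → 256
combine C(164), 256 → 420
The subtree containing A is merged 3 times, so code length = 3.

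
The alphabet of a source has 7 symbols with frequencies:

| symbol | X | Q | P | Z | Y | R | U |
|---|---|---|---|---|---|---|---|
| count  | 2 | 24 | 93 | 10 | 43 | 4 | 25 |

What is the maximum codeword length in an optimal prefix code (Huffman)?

6

Merge the two lowest-weight nodes at each step:
combine X(2), R(4) → 6
combine 6, Z(10) → 16
combine 16, Q(24) → 40
combine U(25), 40 → 65
combine Y(43), 65 → 108
combine P(93), 108 → 201
The first pair merged (X, R) ends up deepest, at depth 6.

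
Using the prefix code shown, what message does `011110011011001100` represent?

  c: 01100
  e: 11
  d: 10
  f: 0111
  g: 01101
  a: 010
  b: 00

Read left to right; each codeword is recognised as soon as it completes (prefix code):
  0111→f | 10→d | 01101→g | 10→d | 01100→c
Decoded message: fdgdc

fdgdc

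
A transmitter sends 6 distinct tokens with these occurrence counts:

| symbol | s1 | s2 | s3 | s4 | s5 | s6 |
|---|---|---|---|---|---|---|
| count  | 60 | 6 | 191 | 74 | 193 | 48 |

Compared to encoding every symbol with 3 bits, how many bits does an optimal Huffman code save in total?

Fixed-length: 3 bits × 572 symbols = 1716 bits.
Huffman merges:
merge s2(6) and s6(48): 54
merge 54 and s1(60): 114
merge s4(74) and 114: 188
merge 188 and s3(191): 379
merge s5(193) and 379: 572
Huffman total = 54 + 114 + 188 + 379 + 572 = 1307 bits.
Saving = 1716 − 1307 = 409 bits.

409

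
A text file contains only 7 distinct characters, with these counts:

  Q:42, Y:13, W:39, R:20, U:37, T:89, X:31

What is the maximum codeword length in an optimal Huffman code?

Merge the two lowest-weight nodes at each step:
combine Y(13), R(20) → 33
combine X(31), 33 → 64
combine U(37), W(39) → 76
combine Q(42), 64 → 106
combine 76, T(89) → 165
combine 106, 165 → 271
The rarest symbols sit at the bottom; the longest codeword is 4 bits.

4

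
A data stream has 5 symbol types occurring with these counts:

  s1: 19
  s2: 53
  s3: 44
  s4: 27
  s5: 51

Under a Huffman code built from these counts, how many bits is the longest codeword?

3

Merge the two lowest-weight nodes at each step:
merge s1(19) and s4(27): 46
merge s3(44) and 46: 90
merge s5(51) and s2(53): 104
merge 90 and 104: 194
The first pair merged (s1, s4) ends up deepest, at depth 3.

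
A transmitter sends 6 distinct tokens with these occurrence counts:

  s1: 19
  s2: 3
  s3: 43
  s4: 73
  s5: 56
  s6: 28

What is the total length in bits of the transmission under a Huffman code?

Merge the two smallest weights repeatedly:
merge s2(3) and s1(19): 22
merge 22 and s6(28): 50
merge s3(43) and 50: 93
merge s5(56) and s4(73): 129
merge 93 and 129: 222
Total encoded bits = sum of merged weights = 22 + 50 + 93 + 129 + 222 = 516.

516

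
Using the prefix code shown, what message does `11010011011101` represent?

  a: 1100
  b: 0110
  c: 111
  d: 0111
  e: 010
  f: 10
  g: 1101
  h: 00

ghgg

Read left to right; each codeword is recognised as soon as it completes (prefix code):
  1101→g | 00→h | 1101→g | 1101→g
Decoded message: ghgg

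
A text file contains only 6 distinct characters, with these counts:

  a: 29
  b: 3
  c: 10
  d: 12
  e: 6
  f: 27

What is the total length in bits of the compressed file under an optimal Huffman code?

202

Build the Huffman tree bottom-up:
merge b(3) and e(6): 9
merge 9 and c(10): 19
merge d(12) and 19: 31
merge f(27) and a(29): 56
merge 31 and 56: 87
Each symbol's bit-cost is frequency × depth; summing gives 202 bits (equivalently 9 + 19 + 31 + 56 + 87).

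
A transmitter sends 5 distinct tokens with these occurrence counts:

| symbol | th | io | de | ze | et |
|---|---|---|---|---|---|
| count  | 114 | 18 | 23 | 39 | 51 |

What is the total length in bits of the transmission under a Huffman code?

Build the Huffman tree bottom-up:
combine io(18), de(23) → 41
combine ze(39), 41 → 80
combine et(51), 80 → 131
combine th(114), 131 → 245
Each symbol's bit-cost is frequency × depth; summing gives 497 bits (equivalently 41 + 80 + 131 + 245).

497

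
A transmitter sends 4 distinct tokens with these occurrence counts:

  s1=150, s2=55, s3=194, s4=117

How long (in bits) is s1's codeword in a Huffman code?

Repeatedly merge the two smallest:
merge s2(55) and s4(117): 172
merge s1(150) and 172: 322
merge s3(194) and 322: 516
s1's leaf is at depth 2, giving a 2-bit codeword.

2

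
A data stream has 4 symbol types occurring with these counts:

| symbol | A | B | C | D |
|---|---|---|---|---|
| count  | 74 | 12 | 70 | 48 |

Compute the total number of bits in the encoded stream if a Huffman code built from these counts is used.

394

Build the Huffman tree bottom-up:
combine B(12), D(48) → 60
combine 60, C(70) → 130
combine A(74), 130 → 204
Each symbol's bit-cost is frequency × depth; summing gives 394 bits (equivalently 60 + 130 + 204).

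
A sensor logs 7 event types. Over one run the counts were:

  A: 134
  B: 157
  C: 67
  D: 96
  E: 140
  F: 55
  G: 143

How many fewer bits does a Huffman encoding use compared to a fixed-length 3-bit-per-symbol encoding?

178

Fixed-length: 3 bits × 792 symbols = 2376 bits.
Huffman merges:
combine F(55), C(67) → 122
combine D(96), 122 → 218
combine A(134), E(140) → 274
combine G(143), B(157) → 300
combine 218, 274 → 492
combine 300, 492 → 792
Huffman total = 122 + 218 + 274 + 300 + 492 + 792 = 2198 bits.
Saving = 2376 − 2198 = 178 bits.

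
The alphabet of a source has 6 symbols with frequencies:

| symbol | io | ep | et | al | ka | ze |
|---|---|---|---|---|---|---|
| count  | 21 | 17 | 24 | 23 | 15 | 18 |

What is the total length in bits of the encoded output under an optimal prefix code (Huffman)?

307

Build the Huffman tree bottom-up:
ka(15) + ep(17) → 32
ze(18) + io(21) → 39
al(23) + et(24) → 47
32 + 39 → 71
47 + 71 → 118
Each symbol's bit-cost is frequency × depth; summing gives 307 bits (equivalently 32 + 39 + 47 + 71 + 118).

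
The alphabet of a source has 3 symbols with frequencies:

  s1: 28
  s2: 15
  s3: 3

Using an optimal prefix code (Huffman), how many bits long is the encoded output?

64

Build the Huffman tree bottom-up:
s3(3) + s2(15) → 18
18 + s1(28) → 46
Total encoded bits = sum of merged weights = 18 + 46 = 64.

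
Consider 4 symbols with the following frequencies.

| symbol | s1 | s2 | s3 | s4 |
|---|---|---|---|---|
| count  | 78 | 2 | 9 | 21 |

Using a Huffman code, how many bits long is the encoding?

Build the Huffman tree bottom-up:
s2(2) + s3(9) → 11
11 + s4(21) → 32
32 + s1(78) → 110
Each symbol's bit-cost is frequency × depth; summing gives 153 bits (equivalently 11 + 32 + 110).

153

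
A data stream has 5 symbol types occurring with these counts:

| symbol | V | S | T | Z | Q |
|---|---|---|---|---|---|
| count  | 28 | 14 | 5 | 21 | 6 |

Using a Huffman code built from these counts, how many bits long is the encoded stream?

Merge the two smallest weights repeatedly:
T(5) + Q(6) → 11
11 + S(14) → 25
Z(21) + 25 → 46
V(28) + 46 → 74
The encoded length is the sum of every internal node's weight: 11 + 25 + 46 + 74 = 156 bits.

156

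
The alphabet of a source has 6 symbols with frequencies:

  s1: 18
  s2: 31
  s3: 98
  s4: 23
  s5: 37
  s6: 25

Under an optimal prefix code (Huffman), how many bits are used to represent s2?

Repeatedly merge the two smallest:
merge s1(18) and s4(23): 41
merge s6(25) and s2(31): 56
merge s5(37) and 41: 78
merge 56 and 78: 134
merge s3(98) and 134: 232
s2's leaf is at depth 3, giving a 3-bit codeword.

3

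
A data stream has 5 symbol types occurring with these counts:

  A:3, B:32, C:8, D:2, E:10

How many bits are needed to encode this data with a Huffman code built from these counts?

Greedily combine the two least-frequent nodes:
combine D(2), A(3) → 5
combine 5, C(8) → 13
combine E(10), 13 → 23
combine 23, B(32) → 55
The encoded length is the sum of every internal node's weight: 5 + 13 + 23 + 55 = 96 bits.

96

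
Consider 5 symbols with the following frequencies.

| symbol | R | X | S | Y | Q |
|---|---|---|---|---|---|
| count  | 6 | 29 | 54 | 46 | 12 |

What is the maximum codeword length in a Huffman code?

Merge the two lowest-weight nodes at each step:
combine R(6), Q(12) → 18
combine 18, X(29) → 47
combine Y(46), 47 → 93
combine S(54), 93 → 147
The first pair merged (R, Q) ends up deepest, at depth 4.

4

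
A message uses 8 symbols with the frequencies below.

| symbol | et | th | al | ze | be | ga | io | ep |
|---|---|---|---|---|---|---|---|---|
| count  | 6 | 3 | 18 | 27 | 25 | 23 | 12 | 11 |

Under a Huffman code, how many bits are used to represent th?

Build the tree from the bottom:
th(3) + et(6) → 9
9 + ep(11) → 20
io(12) + al(18) → 30
20 + ga(23) → 43
be(25) + ze(27) → 52
30 + 43 → 73
52 + 73 → 125
th's leaf is at depth 5, giving a 5-bit codeword.

5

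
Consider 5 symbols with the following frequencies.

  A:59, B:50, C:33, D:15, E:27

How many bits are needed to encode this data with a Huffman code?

Greedily combine the two least-frequent nodes:
merge D(15) and E(27): 42
merge C(33) and 42: 75
merge B(50) and A(59): 109
merge 75 and 109: 184
Total encoded bits = sum of merged weights = 42 + 75 + 109 + 184 = 410.

410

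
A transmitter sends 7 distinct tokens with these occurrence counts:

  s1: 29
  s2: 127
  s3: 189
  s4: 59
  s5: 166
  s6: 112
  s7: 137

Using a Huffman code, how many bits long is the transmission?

2190

Greedily combine the two least-frequent nodes:
merge s1(29) and s4(59): 88
merge 88 and s6(112): 200
merge s2(127) and s7(137): 264
merge s5(166) and s3(189): 355
merge 200 and 264: 464
merge 355 and 464: 819
The encoded length is the sum of every internal node's weight: 88 + 200 + 264 + 355 + 464 + 819 = 2190 bits.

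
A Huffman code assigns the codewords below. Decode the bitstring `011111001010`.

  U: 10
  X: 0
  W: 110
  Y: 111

XYWXUU

Read left to right; each codeword is recognised as soon as it completes (prefix code):
  0→X | 111→Y | 110→W | 0→X | 10→U | 10→U
Decoded message: XYWXUU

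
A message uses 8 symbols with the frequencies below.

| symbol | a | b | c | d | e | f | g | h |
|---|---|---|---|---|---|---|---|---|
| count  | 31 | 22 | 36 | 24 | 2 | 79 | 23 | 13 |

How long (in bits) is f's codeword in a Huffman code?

Repeatedly merge the two smallest:
e(2) + h(13) → 15
15 + b(22) → 37
g(23) + d(24) → 47
a(31) + c(36) → 67
37 + 47 → 84
67 + f(79) → 146
84 + 146 → 230
f sits 2 levels below the root, so its codeword is 2 bits.

2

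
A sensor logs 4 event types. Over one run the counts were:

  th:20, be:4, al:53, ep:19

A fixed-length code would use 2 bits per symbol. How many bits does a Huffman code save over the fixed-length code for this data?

Fixed-length: 2 bits × 96 symbols = 192 bits.
Huffman merges:
be(4) + ep(19) → 23
th(20) + 23 → 43
43 + al(53) → 96
Huffman total = 23 + 43 + 96 = 162 bits.
Saving = 192 − 162 = 30 bits.

30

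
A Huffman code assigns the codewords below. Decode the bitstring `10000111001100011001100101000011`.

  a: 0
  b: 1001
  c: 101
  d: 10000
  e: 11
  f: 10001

debfbbade

Read left to right; each codeword is recognised as soon as it completes (prefix code):
  10000→d | 11→e | 1001→b | 10001→f | 1001→b | 1001→b | 0→a | 10000→d | 11→e
Decoded message: debfbbade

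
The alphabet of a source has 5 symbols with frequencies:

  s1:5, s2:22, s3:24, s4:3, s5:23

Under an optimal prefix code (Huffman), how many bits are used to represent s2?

Build the tree from the bottom:
combine s4(3), s1(5) → 8
combine 8, s2(22) → 30
combine s5(23), s3(24) → 47
combine 30, 47 → 77
s2's leaf is at depth 2, giving a 2-bit codeword.

2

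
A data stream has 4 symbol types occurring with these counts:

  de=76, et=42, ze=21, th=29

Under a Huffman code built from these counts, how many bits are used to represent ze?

3

Repeatedly merge the two smallest:
combine ze(21), th(29) → 50
combine et(42), 50 → 92
combine de(76), 92 → 168
ze's leaf is at depth 3, giving a 3-bit codeword.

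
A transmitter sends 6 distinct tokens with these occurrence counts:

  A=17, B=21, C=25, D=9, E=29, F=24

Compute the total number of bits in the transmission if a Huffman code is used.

Merge the two smallest weights repeatedly:
merge D(9) and A(17): 26
merge B(21) and F(24): 45
merge C(25) and 26: 51
merge E(29) and 45: 74
merge 51 and 74: 125
Each symbol's bit-cost is frequency × depth; summing gives 321 bits (equivalently 26 + 45 + 51 + 74 + 125).

321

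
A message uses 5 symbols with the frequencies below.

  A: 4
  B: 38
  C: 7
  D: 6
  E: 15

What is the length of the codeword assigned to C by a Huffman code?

3

Repeatedly merge the two smallest:
combine A(4), D(6) → 10
combine C(7), 10 → 17
combine E(15), 17 → 32
combine 32, B(38) → 70
The subtree containing C is merged 3 times, so code length = 3.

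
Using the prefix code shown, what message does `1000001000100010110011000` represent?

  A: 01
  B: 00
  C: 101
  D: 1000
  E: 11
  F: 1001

Read left to right; each codeword is recognised as soon as it completes (prefix code):
  1000→D | 00→B | 1000→D | 1000→D | 101→C | 1001→F | 1000→D
Decoded message: DBDDCFD

DBDDCFD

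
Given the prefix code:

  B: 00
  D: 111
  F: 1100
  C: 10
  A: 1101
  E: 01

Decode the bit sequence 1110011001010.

DBFCC

Read left to right; each codeword is recognised as soon as it completes (prefix code):
  111→D | 00→B | 1100→F | 10→C | 10→C
Decoded message: DBFCC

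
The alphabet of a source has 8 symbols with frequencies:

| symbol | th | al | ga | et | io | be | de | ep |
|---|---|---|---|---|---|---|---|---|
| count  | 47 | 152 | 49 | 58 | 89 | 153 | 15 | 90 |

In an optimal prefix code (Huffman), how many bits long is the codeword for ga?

Build the tree from the bottom:
merge de(15) and th(47): 62
merge ga(49) and et(58): 107
merge 62 and io(89): 151
merge ep(90) and 107: 197
merge 151 and al(152): 303
merge be(153) and 197: 350
merge 303 and 350: 653
ga sits 4 levels below the root, so its codeword is 4 bits.

4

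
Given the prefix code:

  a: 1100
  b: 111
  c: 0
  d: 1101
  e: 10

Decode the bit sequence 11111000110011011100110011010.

bacadaadc

Read left to right; each codeword is recognised as soon as it completes (prefix code):
  111→b | 1100→a | 0→c | 1100→a | 1101→d | 1100→a | 1100→a | 1101→d | 0→c
Decoded message: bacadaadc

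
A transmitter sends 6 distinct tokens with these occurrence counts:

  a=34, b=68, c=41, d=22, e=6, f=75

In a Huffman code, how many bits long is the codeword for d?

4

Repeatedly merge the two smallest:
combine e(6), d(22) → 28
combine 28, a(34) → 62
combine c(41), 62 → 103
combine b(68), f(75) → 143
combine 103, 143 → 246
d's leaf is at depth 4, giving a 4-bit codeword.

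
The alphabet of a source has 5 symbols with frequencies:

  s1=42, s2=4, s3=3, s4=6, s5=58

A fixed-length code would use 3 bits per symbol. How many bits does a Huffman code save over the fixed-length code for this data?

151

Fixed-length: 3 bits × 113 symbols = 339 bits.
Huffman merges:
merge s3(3) and s2(4): 7
merge s4(6) and 7: 13
merge 13 and s1(42): 55
merge 55 and s5(58): 113
Huffman total = 7 + 13 + 55 + 113 = 188 bits.
Saving = 339 − 188 = 151 bits.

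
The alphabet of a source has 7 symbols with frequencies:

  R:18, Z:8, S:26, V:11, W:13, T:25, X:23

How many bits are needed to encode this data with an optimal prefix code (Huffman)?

340

Merge the two smallest weights repeatedly:
Z(8) + V(11) → 19
W(13) + R(18) → 31
19 + X(23) → 42
T(25) + S(26) → 51
31 + 42 → 73
51 + 73 → 124
Each symbol's bit-cost is frequency × depth; summing gives 340 bits (equivalently 19 + 31 + 42 + 51 + 73 + 124).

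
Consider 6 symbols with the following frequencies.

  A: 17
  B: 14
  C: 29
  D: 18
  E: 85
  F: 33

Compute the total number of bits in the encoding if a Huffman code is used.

449

Build the Huffman tree bottom-up:
B(14) + A(17) → 31
D(18) + C(29) → 47
31 + F(33) → 64
47 + 64 → 111
E(85) + 111 → 196
Total encoded bits = sum of merged weights = 31 + 47 + 64 + 111 + 196 = 449.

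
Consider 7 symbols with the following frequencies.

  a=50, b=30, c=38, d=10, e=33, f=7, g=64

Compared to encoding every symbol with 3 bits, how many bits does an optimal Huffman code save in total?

Fixed-length: 3 bits × 232 symbols = 696 bits.
Huffman merges:
f(7) + d(10) → 17
17 + b(30) → 47
e(33) + c(38) → 71
47 + a(50) → 97
g(64) + 71 → 135
97 + 135 → 232
Huffman total = 17 + 47 + 71 + 97 + 135 + 232 = 599 bits.
Saving = 696 − 599 = 97 bits.

97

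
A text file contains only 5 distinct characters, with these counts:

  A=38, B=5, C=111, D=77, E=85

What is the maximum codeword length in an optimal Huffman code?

3

Merge the two lowest-weight nodes at each step:
B(5) + A(38) → 43
43 + D(77) → 120
E(85) + C(111) → 196
120 + 196 → 316
Maximum depth reached is 3.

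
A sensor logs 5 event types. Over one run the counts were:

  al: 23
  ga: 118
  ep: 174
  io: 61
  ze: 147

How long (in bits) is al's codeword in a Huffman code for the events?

Build the tree from the bottom:
al(23) + io(61) → 84
84 + ga(118) → 202
ze(147) + ep(174) → 321
202 + 321 → 523
The subtree containing al is merged 3 times, so code length = 3.

3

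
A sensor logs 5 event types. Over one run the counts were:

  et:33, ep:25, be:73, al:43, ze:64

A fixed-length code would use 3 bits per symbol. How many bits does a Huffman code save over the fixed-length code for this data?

Fixed-length: 3 bits × 238 symbols = 714 bits.
Huffman merges:
combine ep(25), et(33) → 58
combine al(43), 58 → 101
combine ze(64), be(73) → 137
combine 101, 137 → 238
Huffman total = 58 + 101 + 137 + 238 = 534 bits.
Saving = 714 − 534 = 180 bits.

180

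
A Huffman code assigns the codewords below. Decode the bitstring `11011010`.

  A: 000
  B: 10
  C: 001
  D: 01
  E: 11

Read left to right; each codeword is recognised as soon as it completes (prefix code):
  11→E | 01→D | 10→B | 10→B
Decoded message: EDBB

EDBB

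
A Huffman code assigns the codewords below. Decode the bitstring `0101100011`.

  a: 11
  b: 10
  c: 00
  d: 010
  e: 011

Read left to right; each codeword is recognised as soon as it completes (prefix code):
  010→d | 11→a | 00→c | 011→e
Decoded message: dace

dace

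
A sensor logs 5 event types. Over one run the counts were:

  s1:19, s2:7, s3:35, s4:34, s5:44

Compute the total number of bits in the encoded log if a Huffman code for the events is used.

304

Merge the two smallest weights repeatedly:
merge s2(7) and s1(19): 26
merge 26 and s4(34): 60
merge s3(35) and s5(44): 79
merge 60 and 79: 139
Each symbol's bit-cost is frequency × depth; summing gives 304 bits (equivalently 26 + 60 + 79 + 139).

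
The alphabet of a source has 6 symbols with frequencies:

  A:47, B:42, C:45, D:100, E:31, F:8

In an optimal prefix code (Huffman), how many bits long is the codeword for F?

4

Huffman merges, smallest pair first:
F(8) + E(31) → 39
39 + B(42) → 81
C(45) + A(47) → 92
81 + 92 → 173
D(100) + 173 → 273
F's leaf is at depth 4, giving a 4-bit codeword.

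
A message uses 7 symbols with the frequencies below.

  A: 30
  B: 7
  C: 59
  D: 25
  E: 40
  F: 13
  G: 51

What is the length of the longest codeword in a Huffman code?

4

Merge the two lowest-weight nodes at each step:
B(7) + F(13) → 20
20 + D(25) → 45
A(30) + E(40) → 70
45 + G(51) → 96
C(59) + 70 → 129
96 + 129 → 225
Maximum depth reached is 4.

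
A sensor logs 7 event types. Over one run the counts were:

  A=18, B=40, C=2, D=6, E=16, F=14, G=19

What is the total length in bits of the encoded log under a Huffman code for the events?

294

Merge the two smallest weights repeatedly:
merge C(2) and D(6): 8
merge 8 and F(14): 22
merge E(16) and A(18): 34
merge G(19) and 22: 41
merge 34 and B(40): 74
merge 41 and 74: 115
Each symbol's bit-cost is frequency × depth; summing gives 294 bits (equivalently 8 + 22 + 34 + 41 + 74 + 115).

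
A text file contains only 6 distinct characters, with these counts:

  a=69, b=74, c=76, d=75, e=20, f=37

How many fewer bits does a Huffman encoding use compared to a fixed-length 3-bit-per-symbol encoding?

Fixed-length: 3 bits × 351 symbols = 1053 bits.
Huffman merges:
combine e(20), f(37) → 57
combine 57, a(69) → 126
combine b(74), d(75) → 149
combine c(76), 126 → 202
combine 149, 202 → 351
Huffman total = 57 + 126 + 149 + 202 + 351 = 885 bits.
Saving = 1053 − 885 = 168 bits.

168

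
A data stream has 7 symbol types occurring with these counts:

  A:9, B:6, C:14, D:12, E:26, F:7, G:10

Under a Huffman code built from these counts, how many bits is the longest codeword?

Merge the two lowest-weight nodes at each step:
B(6) + F(7) → 13
A(9) + G(10) → 19
D(12) + 13 → 25
C(14) + 19 → 33
25 + E(26) → 51
33 + 51 → 84
The rarest symbols sit at the bottom; the longest codeword is 4 bits.

4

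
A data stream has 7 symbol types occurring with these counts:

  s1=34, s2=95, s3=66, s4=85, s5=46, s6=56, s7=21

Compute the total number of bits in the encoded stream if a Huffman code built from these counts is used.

1084

Build the Huffman tree bottom-up:
combine s7(21), s1(34) → 55
combine s5(46), 55 → 101
combine s6(56), s3(66) → 122
combine s4(85), s2(95) → 180
combine 101, 122 → 223
combine 180, 223 → 403
Each symbol's bit-cost is frequency × depth; summing gives 1084 bits (equivalently 55 + 101 + 122 + 180 + 223 + 403).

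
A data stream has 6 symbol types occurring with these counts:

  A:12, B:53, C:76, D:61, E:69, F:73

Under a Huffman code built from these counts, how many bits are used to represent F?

Repeatedly merge the two smallest:
combine A(12), B(53) → 65
combine D(61), 65 → 126
combine E(69), F(73) → 142
combine C(76), 126 → 202
combine 142, 202 → 344
F's leaf is at depth 2, giving a 2-bit codeword.

2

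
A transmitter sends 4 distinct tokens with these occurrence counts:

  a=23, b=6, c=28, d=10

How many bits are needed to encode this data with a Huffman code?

Greedily combine the two least-frequent nodes:
b(6) + d(10) → 16
16 + a(23) → 39
c(28) + 39 → 67
The encoded length is the sum of every internal node's weight: 16 + 39 + 67 = 122 bits.

122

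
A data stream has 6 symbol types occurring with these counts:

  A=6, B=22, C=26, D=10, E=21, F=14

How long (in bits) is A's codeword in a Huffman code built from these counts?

Build the tree from the bottom:
merge A(6) and D(10): 16
merge F(14) and 16: 30
merge E(21) and B(22): 43
merge C(26) and 30: 56
merge 43 and 56: 99
A's leaf is at depth 4, giving a 4-bit codeword.

4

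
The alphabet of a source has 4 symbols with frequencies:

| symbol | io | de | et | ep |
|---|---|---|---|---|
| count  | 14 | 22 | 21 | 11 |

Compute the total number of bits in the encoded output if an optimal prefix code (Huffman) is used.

136

Merge the two smallest weights repeatedly:
merge ep(11) and io(14): 25
merge et(21) and de(22): 43
merge 25 and 43: 68
Each symbol's bit-cost is frequency × depth; summing gives 136 bits (equivalently 25 + 43 + 68).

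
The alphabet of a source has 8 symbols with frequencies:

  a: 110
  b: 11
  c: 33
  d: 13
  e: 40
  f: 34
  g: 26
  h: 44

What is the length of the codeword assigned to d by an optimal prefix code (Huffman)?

4

Repeatedly merge the two smallest:
combine b(11), d(13) → 24
combine 24, g(26) → 50
combine c(33), f(34) → 67
combine e(40), h(44) → 84
combine 50, 67 → 117
combine 84, a(110) → 194
combine 117, 194 → 311
d sits 4 levels below the root, so its codeword is 4 bits.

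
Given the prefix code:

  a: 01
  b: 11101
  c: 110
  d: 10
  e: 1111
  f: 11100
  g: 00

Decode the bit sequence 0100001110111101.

aggbb

Read left to right; each codeword is recognised as soon as it completes (prefix code):
  01→a | 00→g | 00→g | 11101→b | 11101→b
Decoded message: aggbb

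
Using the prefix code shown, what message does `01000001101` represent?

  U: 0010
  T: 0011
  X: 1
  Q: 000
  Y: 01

YQTY

Read left to right; each codeword is recognised as soon as it completes (prefix code):
  01→Y | 000→Q | 0011→T | 01→Y
Decoded message: YQTY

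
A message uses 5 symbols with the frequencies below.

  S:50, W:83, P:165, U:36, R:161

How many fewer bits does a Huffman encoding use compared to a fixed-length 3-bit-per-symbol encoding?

Fixed-length: 3 bits × 495 symbols = 1485 bits.
Huffman merges:
merge U(36) and S(50): 86
merge W(83) and 86: 169
merge R(161) and P(165): 326
merge 169 and 326: 495
Huffman total = 86 + 169 + 326 + 495 = 1076 bits.
Saving = 1485 − 1076 = 409 bits.

409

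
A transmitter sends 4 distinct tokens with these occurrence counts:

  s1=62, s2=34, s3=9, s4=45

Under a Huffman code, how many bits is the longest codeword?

Merge the two lowest-weight nodes at each step:
s3(9) + s2(34) → 43
43 + s4(45) → 88
s1(62) + 88 → 150
The rarest symbols sit at the bottom; the longest codeword is 3 bits.

3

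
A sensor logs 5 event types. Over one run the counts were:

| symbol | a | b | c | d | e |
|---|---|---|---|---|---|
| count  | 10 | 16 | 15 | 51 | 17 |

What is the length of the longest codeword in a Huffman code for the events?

3

Merge the two lowest-weight nodes at each step:
combine a(10), c(15) → 25
combine b(16), e(17) → 33
combine 25, 33 → 58
combine d(51), 58 → 109
The rarest symbols sit at the bottom; the longest codeword is 3 bits.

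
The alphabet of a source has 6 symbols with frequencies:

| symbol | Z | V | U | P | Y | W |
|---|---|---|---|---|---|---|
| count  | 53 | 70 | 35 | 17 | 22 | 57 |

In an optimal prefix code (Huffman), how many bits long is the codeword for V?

2

Huffman merges, smallest pair first:
combine P(17), Y(22) → 39
combine U(35), 39 → 74
combine Z(53), W(57) → 110
combine V(70), 74 → 144
combine 110, 144 → 254
V's leaf is at depth 2, giving a 2-bit codeword.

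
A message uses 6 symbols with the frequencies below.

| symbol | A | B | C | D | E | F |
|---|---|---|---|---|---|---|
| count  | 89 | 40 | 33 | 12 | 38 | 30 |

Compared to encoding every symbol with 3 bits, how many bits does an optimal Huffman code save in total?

Fixed-length: 3 bits × 242 symbols = 726 bits.
Huffman merges:
D(12) + F(30) → 42
C(33) + E(38) → 71
B(40) + 42 → 82
71 + 82 → 153
A(89) + 153 → 242
Huffman total = 42 + 71 + 82 + 153 + 242 = 590 bits.
Saving = 726 − 590 = 136 bits.

136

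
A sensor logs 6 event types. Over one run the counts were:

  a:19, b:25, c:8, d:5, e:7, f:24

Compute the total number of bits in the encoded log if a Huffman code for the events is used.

208

Merge the two smallest weights repeatedly:
d(5) + e(7) → 12
c(8) + 12 → 20
a(19) + 20 → 39
f(24) + b(25) → 49
39 + 49 → 88
Total encoded bits = sum of merged weights = 12 + 20 + 39 + 49 + 88 = 208.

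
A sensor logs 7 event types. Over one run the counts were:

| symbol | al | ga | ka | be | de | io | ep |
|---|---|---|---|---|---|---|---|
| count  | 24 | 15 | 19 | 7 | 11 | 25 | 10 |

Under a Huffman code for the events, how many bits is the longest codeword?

4

Merge the two lowest-weight nodes at each step:
combine be(7), ep(10) → 17
combine de(11), ga(15) → 26
combine 17, ka(19) → 36
combine al(24), io(25) → 49
combine 26, 36 → 62
combine 49, 62 → 111
The first pair merged (be, ep) ends up deepest, at depth 4.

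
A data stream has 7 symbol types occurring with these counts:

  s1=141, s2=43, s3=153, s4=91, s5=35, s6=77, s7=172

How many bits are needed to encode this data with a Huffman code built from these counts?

1889

Merge the two smallest weights repeatedly:
merge s5(35) and s2(43): 78
merge s6(77) and 78: 155
merge s4(91) and s1(141): 232
merge s3(153) and 155: 308
merge s7(172) and 232: 404
merge 308 and 404: 712
Each symbol's bit-cost is frequency × depth; summing gives 1889 bits (equivalently 78 + 155 + 232 + 308 + 404 + 712).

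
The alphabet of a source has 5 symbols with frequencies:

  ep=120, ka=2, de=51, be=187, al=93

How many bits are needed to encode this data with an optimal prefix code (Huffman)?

Build the Huffman tree bottom-up:
merge ka(2) and de(51): 53
merge 53 and al(93): 146
merge ep(120) and 146: 266
merge be(187) and 266: 453
The encoded length is the sum of every internal node's weight: 53 + 146 + 266 + 453 = 918 bits.

918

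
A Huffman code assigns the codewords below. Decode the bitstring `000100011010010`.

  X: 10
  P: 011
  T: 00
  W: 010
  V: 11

TWTVWW

Read left to right; each codeword is recognised as soon as it completes (prefix code):
  00→T | 010→W | 00→T | 11→V | 010→W | 010→W
Decoded message: TWTVWW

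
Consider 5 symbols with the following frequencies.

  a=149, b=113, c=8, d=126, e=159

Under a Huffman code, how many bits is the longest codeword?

Merge the two lowest-weight nodes at each step:
c(8) + b(113) → 121
121 + d(126) → 247
a(149) + e(159) → 308
247 + 308 → 555
The first pair merged (c, b) ends up deepest, at depth 3.

3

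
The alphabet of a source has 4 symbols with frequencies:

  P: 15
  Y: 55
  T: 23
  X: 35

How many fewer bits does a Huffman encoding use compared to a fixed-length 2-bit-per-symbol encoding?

17

Fixed-length: 2 bits × 128 symbols = 256 bits.
Huffman merges:
merge P(15) and T(23): 38
merge X(35) and 38: 73
merge Y(55) and 73: 128
Huffman total = 38 + 73 + 128 = 239 bits.
Saving = 256 − 239 = 17 bits.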